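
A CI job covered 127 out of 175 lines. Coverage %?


Coverage = covered / total * 100
Coverage = 127 / 175 * 100
Coverage = 72.57%

72.57%


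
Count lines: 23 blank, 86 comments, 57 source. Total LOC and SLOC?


Total LOC = blank + comment + code
Total LOC = 23 + 86 + 57 = 166
SLOC (source only) = code = 57

Total LOC: 166, SLOC: 57


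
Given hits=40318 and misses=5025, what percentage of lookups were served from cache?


Formula: hit rate = hits / (hits + misses) * 100
hit rate = 40318 / (40318 + 5025) * 100
hit rate = 40318 / 45343 * 100
hit rate = 88.92%

88.92%


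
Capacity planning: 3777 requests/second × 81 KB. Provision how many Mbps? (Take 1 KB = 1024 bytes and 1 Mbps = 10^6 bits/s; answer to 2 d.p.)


Formula: Mbps = payload_bytes * RPS * 8 / 1e6
Payload per request = 81 KB = 81 * 1024 = 82944 bytes
Total bytes/sec = 82944 * 3777 = 313279488
Total bits/sec = 313279488 * 8 = 2506235904
Mbps = 2506235904 / 1e6 = 2506.24

2506.24 Mbps


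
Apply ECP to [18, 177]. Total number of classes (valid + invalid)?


Valid range: [18, 177]
Class 1: x < 18 — invalid
Class 2: 18 ≤ x ≤ 177 — valid
Class 3: x > 177 — invalid
Total equivalence classes: 3

3 equivalence classes


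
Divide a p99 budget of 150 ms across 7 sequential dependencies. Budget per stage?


Formula: per_stage = total_budget / stages
per_stage = 150 / 7
per_stage = 21.43 ms

21.43 ms


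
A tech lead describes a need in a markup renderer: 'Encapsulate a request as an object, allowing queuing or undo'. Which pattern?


This matches the Command pattern

Command


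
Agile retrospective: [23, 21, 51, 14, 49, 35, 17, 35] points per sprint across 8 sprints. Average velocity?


Formula: Avg velocity = Total points / Number of sprints
Points: [23, 21, 51, 14, 49, 35, 17, 35]
Sum = 23 + 21 + 51 + 14 + 49 + 35 + 17 + 35 = 245
Avg velocity = 245 / 8 = 30.63 points/sprint

30.63 points/sprint


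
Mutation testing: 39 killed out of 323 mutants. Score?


Mutation score = killed / total * 100
Mutation score = 39 / 323 * 100
Mutation score = 12.07%

12.07%


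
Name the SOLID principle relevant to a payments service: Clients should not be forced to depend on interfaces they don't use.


This describes the Interface Segregation Principle (ISP)

Interface Segregation Principle (ISP)


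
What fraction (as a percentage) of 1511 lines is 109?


Coverage = covered / total * 100
Coverage = 109 / 1511 * 100
Coverage = 7.21%

7.21%


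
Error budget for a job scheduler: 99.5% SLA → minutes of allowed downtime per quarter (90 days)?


Formula: allowed downtime = period * (100 - SLA) / 100
Period (quarter (90 days)) = 129600 minutes
Unavailability fraction = (100 - 99.5) / 100
Allowed downtime = 129600 * (100 - 99.5) / 100
Allowed downtime = 648.0 minutes

648.0 minutes


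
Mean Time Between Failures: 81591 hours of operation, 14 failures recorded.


Formula: MTBF = Total operating time / Number of failures
MTBF = 81591 / 14
MTBF = 5827.93 hours

5827.93 hours


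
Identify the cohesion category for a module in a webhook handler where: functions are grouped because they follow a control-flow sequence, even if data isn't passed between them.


Reasoning: Grouped by order of execution within a routine, not by data flow
Type: Procedural cohesion

Procedural cohesion


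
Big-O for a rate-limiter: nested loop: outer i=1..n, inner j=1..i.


Reasoning: triangle: n(n+1)/2 ~ n^2/2
Complexity: O(n^2)

O(n^2)


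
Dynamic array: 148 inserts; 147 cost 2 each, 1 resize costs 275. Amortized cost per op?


Formula: Amortized cost = Total cost / Operations
Total cost = (147 * 2) + (1 * 275)
Total cost = 294 + 275 = 569
Amortized = 569 / 148 = 3.8446

3.8446


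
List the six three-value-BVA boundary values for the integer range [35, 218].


Range: [35, 218]
Boundaries: just below min, min, min+1, max-1, max, just above max
Values: [34, 35, 36, 217, 218, 219]

[34, 35, 36, 217, 218, 219]


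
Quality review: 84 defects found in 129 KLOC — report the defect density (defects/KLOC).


Defect density = defects / KLOC
Defect density = 84 / 129
Defect density = 0.651 defects/KLOC

0.651 defects/KLOC


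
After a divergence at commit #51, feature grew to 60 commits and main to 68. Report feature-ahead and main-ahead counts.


Common ancestor: commit #51
feature commits after divergence: 60 - 51 = 9
main commits after divergence: 68 - 51 = 17
feature is 9 commits ahead of main
main is 17 commits ahead of feature

feature ahead: 9, main ahead: 17


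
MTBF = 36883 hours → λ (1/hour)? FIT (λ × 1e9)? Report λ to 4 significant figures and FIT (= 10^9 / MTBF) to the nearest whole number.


Formula: λ = 1 / MTBF; FIT = λ × 1e9 = 1e9 / MTBF
λ = 1 / 36883 ≈ 2.711e-05 failures/hour
FIT = 1e9 / 36883 ≈ 27113 failures per 1e9 hours (nearest whole number)

λ = 2.711e-05 /h, FIT = 27113


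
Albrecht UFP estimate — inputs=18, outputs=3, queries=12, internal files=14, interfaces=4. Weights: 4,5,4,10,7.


UFP = EI*4 + EO*5 + EQ*4 + ILF*10 + EIF*7
UFP = 18*4 + 3*5 + 12*4 + 14*10 + 4*7
UFP = 72 + 15 + 48 + 140 + 28
UFP = 303

303


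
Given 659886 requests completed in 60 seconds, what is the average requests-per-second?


Formula: throughput = requests / seconds
throughput = 659886 / 60
throughput = 10998.1 requests/second

10998.1 requests/second


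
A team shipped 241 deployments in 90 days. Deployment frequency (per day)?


Formula: deployments per day = releases / days
= 241 / 90
= 2.678 deploys/day
(equivalently, 18.74 deploys/week)

2.678 deploys/day


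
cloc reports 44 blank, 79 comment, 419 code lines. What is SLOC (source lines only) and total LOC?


Total LOC = blank + comment + code
Total LOC = 44 + 79 + 419 = 542
SLOC (source only) = code = 419

Total LOC: 542, SLOC: 419


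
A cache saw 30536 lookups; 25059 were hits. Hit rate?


Formula: hit rate = hits / (hits + misses) * 100
hit rate = 25059 / (25059 + 5477) * 100
hit rate = 25059 / 30536 * 100
hit rate = 82.06%

82.06%


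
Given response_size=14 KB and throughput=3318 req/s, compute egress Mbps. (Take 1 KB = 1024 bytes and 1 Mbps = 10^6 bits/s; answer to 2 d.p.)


Formula: Mbps = payload_bytes * RPS * 8 / 1e6
Payload per request = 14 KB = 14 * 1024 = 14336 bytes
Total bytes/sec = 14336 * 3318 = 47566848
Total bits/sec = 47566848 * 8 = 380534784
Mbps = 380534784 / 1e6 = 380.53

380.53 Mbps


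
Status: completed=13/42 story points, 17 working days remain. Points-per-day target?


Formula: Required rate = Remaining points / Days left
Remaining = 42 - 13 = 29 points
Required rate = 29 / 17 = 1.71 points/day

1.71 points/day


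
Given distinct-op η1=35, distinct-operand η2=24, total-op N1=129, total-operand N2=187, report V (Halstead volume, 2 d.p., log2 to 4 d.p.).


Formula: V = N * log2(η), where N = N1 + N2 and η = η1 + η2
η = 35 + 24 = 59
N = 129 + 187 = 316
log2(59) ≈ 5.8826
V = 316 * 5.8826 = 1858.90

1858.90


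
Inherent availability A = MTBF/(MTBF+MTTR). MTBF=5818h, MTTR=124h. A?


Availability = MTBF / (MTBF + MTTR)
Availability = 5818 / (5818 + 124)
Availability = 5818 / 5942
Availability = 97.9132%

97.9132%


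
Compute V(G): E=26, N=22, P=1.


Formula: V(G) = E - N + 2P
V(G) = 26 - 22 + 2*1
V(G) = 4 + 2
V(G) = 6

6


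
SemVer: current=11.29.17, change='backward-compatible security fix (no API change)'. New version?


Current: 11.29.17
Change category: 'backward-compatible security fix (no API change)' → patch bump
SemVer rule: patch bump → increment PATCH (MAJOR and MINOR unchanged)
New: 11.29.18

11.29.18


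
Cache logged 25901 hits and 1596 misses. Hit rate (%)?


Formula: hit rate = hits / (hits + misses) * 100
hit rate = 25901 / (25901 + 1596) * 100
hit rate = 25901 / 27497 * 100
hit rate = 94.2%

94.2%


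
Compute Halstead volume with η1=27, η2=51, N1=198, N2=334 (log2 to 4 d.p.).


Formula: V = N * log2(η), where N = N1 + N2 and η = η1 + η2
η = 27 + 51 = 78
N = 198 + 334 = 532
log2(78) ≈ 6.2854
V = 532 * 6.2854 = 3343.83

3343.83


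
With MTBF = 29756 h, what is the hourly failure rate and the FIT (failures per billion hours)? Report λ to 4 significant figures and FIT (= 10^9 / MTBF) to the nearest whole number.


Formula: λ = 1 / MTBF; FIT = λ × 1e9 = 1e9 / MTBF
λ = 1 / 29756 ≈ 3.361e-05 failures/hour
FIT = 1e9 / 29756 ≈ 33607 failures per 1e9 hours (nearest whole number)

λ = 3.361e-05 /h, FIT = 33607


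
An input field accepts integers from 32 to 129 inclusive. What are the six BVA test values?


Range: [32, 129]
Boundaries: just below min, min, min+1, max-1, max, just above max
Values: [31, 32, 33, 128, 129, 130]

[31, 32, 33, 128, 129, 130]


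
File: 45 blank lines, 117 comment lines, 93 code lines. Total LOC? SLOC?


Total LOC = blank + comment + code
Total LOC = 45 + 117 + 93 = 255
SLOC (source only) = code = 93

Total LOC: 255, SLOC: 93


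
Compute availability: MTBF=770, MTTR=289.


Availability = MTBF / (MTBF + MTTR)
Availability = 770 / (770 + 289)
Availability = 770 / 1059
Availability = 72.7101%

72.7101%


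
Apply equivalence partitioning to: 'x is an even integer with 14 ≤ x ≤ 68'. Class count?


Constraint: even integers in [14, 68]
Class 1: x < 14 — out-of-range invalid
Class 2: x in [14,68] but odd — wrong type invalid
Class 3: x in [14,68] and even — valid
Class 4: x > 68 — out-of-range invalid
Total equivalence classes: 4

4 equivalence classes


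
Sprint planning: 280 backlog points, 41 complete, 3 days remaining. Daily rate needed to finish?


Formula: Required rate = Remaining points / Days left
Remaining = 280 - 41 = 239 points
Required rate = 239 / 3 = 79.67 points/day

79.67 points/day


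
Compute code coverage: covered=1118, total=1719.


Coverage = covered / total * 100
Coverage = 1118 / 1719 * 100
Coverage = 65.04%

65.04%


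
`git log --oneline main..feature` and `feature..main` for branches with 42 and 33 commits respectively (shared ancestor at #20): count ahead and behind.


Common ancestor: commit #20
feature commits after divergence: 42 - 20 = 22
main commits after divergence: 33 - 20 = 13
feature is 22 commits ahead of main
main is 13 commits ahead of feature

feature ahead: 22, main ahead: 13


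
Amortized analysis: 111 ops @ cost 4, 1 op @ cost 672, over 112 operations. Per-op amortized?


Formula: Amortized cost = Total cost / Operations
Total cost = (111 * 4) + (1 * 672)
Total cost = 444 + 672 = 1116
Amortized = 1116 / 112 = 9.9643

9.9643


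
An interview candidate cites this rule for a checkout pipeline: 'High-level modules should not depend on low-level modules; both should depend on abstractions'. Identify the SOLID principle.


This describes the Dependency Inversion Principle (DIP)

Dependency Inversion Principle (DIP)


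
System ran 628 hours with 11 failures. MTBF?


Formula: MTBF = Total operating time / Number of failures
MTBF = 628 / 11
MTBF = 57.09 hours

57.09 hours


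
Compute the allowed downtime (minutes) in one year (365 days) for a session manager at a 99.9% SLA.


Formula: allowed downtime = period * (100 - SLA) / 100
Period (year (365 days)) = 525600 minutes
Unavailability fraction = (100 - 99.9) / 100
Allowed downtime = 525600 * (100 - 99.9) / 100
Allowed downtime = 525.6 minutes

525.6 minutes


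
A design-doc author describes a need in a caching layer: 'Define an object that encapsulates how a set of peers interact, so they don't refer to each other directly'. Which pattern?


This matches the Mediator pattern

Mediator


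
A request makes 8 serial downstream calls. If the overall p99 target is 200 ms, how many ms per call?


Formula: per_stage = total_budget / stages
per_stage = 200 / 8
per_stage = 25.0 ms

25.0 ms


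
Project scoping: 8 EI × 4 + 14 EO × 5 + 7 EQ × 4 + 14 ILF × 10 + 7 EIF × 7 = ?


UFP = EI*4 + EO*5 + EQ*4 + ILF*10 + EIF*7
UFP = 8*4 + 14*5 + 7*4 + 14*10 + 7*7
UFP = 32 + 70 + 28 + 140 + 49
UFP = 319

319


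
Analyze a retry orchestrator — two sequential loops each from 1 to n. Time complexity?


Reasoning: sequential dominates: O(n) + O(n) = O(n)
Complexity: O(n)

O(n)


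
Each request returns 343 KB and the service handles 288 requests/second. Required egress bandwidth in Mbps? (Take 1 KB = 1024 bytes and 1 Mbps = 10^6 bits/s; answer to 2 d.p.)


Formula: Mbps = payload_bytes * RPS * 8 / 1e6
Payload per request = 343 KB = 343 * 1024 = 351232 bytes
Total bytes/sec = 351232 * 288 = 101154816
Total bits/sec = 101154816 * 8 = 809238528
Mbps = 809238528 / 1e6 = 809.24

809.24 Mbps


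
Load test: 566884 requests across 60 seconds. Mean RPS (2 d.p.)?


Formula: throughput = requests / seconds
throughput = 566884 / 60
throughput = 9448.07 requests/second

9448.07 requests/second


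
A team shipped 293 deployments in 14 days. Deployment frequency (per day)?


Formula: deployments per day = releases / days
= 293 / 14
= 20.929 deploys/day
(equivalently, 146.5 deploys/week)

20.929 deploys/day


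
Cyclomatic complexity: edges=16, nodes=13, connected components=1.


Formula: V(G) = E - N + 2P
V(G) = 16 - 13 + 2*1
V(G) = 3 + 2
V(G) = 5

5


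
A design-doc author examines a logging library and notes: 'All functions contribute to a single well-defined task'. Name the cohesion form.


Reasoning: Best: single purpose
Type: Functional cohesion

Functional cohesion


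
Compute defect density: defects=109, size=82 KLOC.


Defect density = defects / KLOC
Defect density = 109 / 82
Defect density = 1.329 defects/KLOC

1.329 defects/KLOC


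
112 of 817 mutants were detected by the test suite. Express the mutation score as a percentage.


Mutation score = killed / total * 100
Mutation score = 112 / 817 * 100
Mutation score = 13.71%

13.71%


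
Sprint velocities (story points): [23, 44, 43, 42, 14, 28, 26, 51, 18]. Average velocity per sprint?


Formula: Avg velocity = Total points / Number of sprints
Points: [23, 44, 43, 42, 14, 28, 26, 51, 18]
Sum = 23 + 44 + 43 + 42 + 14 + 28 + 26 + 51 + 18 = 289
Avg velocity = 289 / 9 = 32.11 points/sprint

32.11 points/sprint


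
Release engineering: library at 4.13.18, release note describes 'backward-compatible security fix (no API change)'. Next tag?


Current: 4.13.18
Change category: 'backward-compatible security fix (no API change)' → patch bump
SemVer rule: patch bump → increment PATCH (MAJOR and MINOR unchanged)
New: 4.13.19

4.13.19


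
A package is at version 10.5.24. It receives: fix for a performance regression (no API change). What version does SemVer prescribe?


Current: 10.5.24
Change category: 'fix for a performance regression (no API change)' → patch bump
SemVer rule: patch bump → increment PATCH (MAJOR and MINOR unchanged)
New: 10.5.25

10.5.25


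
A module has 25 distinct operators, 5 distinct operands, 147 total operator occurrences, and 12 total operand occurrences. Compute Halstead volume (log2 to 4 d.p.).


Formula: V = N * log2(η), where N = N1 + N2 and η = η1 + η2
η = 25 + 5 = 30
N = 147 + 12 = 159
log2(30) ≈ 4.9069
V = 159 * 4.9069 = 780.20

780.20


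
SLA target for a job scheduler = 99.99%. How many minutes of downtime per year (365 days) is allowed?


Formula: allowed downtime = period * (100 - SLA) / 100
Period (year (365 days)) = 525600 minutes
Unavailability fraction = (100 - 99.99) / 100
Allowed downtime = 525600 * (100 - 99.99) / 100
Allowed downtime = 52.56 minutes

52.56 minutes


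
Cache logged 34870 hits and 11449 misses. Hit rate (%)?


Formula: hit rate = hits / (hits + misses) * 100
hit rate = 34870 / (34870 + 11449) * 100
hit rate = 34870 / 46319 * 100
hit rate = 75.28%

75.28%


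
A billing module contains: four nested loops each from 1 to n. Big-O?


Reasoning: four levels of nesting
Complexity: O(n^4)

O(n^4)


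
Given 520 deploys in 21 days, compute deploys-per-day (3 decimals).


Formula: deployments per day = releases / days
= 520 / 21
= 24.762 deploys/day
(equivalently, 173.33 deploys/week)

24.762 deploys/day


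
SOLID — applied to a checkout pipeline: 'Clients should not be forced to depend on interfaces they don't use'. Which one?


This describes the Interface Segregation Principle (ISP)

Interface Segregation Principle (ISP)


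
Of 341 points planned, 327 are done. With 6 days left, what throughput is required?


Formula: Required rate = Remaining points / Days left
Remaining = 341 - 327 = 14 points
Required rate = 14 / 6 = 2.33 points/day

2.33 points/day


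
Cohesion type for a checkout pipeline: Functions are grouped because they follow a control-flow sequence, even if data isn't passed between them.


Reasoning: Grouped by order of execution within a routine, not by data flow
Type: Procedural cohesion

Procedural cohesion


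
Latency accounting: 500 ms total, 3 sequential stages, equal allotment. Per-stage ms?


Formula: per_stage = total_budget / stages
per_stage = 500 / 3
per_stage = 166.67 ms

166.67 ms


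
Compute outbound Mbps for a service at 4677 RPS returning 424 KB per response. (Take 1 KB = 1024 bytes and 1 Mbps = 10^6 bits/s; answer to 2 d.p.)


Formula: Mbps = payload_bytes * RPS * 8 / 1e6
Payload per request = 424 KB = 424 * 1024 = 434176 bytes
Total bytes/sec = 434176 * 4677 = 2030641152
Total bits/sec = 2030641152 * 8 = 16245129216
Mbps = 16245129216 / 1e6 = 16245.13

16245.13 Mbps


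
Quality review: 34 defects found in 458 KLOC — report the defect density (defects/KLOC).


Defect density = defects / KLOC
Defect density = 34 / 458
Defect density = 0.074 defects/KLOC

0.074 defects/KLOC


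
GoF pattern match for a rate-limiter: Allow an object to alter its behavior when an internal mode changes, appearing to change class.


This matches the State pattern

State


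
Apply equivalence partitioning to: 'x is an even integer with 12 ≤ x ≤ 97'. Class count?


Constraint: even integers in [12, 97]
Class 1: x < 12 — out-of-range invalid
Class 2: x in [12,97] but odd — wrong type invalid
Class 3: x in [12,97] and even — valid
Class 4: x > 97 — out-of-range invalid
Total equivalence classes: 4

4 equivalence classes


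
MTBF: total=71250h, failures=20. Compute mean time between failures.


Formula: MTBF = Total operating time / Number of failures
MTBF = 71250 / 20
MTBF = 3562.5 hours

3562.5 hours


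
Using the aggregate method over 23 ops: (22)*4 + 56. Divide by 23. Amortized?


Formula: Amortized cost = Total cost / Operations
Total cost = (22 * 4) + (1 * 56)
Total cost = 88 + 56 = 144
Amortized = 144 / 23 = 6.2609

6.2609


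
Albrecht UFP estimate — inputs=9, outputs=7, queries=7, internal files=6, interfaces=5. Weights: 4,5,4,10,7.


UFP = EI*4 + EO*5 + EQ*4 + ILF*10 + EIF*7
UFP = 9*4 + 7*5 + 7*4 + 6*10 + 5*7
UFP = 36 + 35 + 28 + 60 + 35
UFP = 194

194


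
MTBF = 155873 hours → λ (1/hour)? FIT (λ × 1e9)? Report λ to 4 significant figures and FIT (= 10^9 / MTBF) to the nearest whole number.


Formula: λ = 1 / MTBF; FIT = λ × 1e9 = 1e9 / MTBF
λ = 1 / 155873 ≈ 6.415e-06 failures/hour
FIT = 1e9 / 155873 ≈ 6415 failures per 1e9 hours (nearest whole number)

λ = 6.415e-06 /h, FIT = 6415


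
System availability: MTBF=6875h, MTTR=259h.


Availability = MTBF / (MTBF + MTTR)
Availability = 6875 / (6875 + 259)
Availability = 6875 / 7134
Availability = 96.3695%

96.3695%


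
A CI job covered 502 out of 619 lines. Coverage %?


Coverage = covered / total * 100
Coverage = 502 / 619 * 100
Coverage = 81.1%

81.1%


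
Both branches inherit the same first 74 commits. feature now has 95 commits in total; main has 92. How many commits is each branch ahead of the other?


Common ancestor: commit #74
feature commits after divergence: 95 - 74 = 21
main commits after divergence: 92 - 74 = 18
feature is 21 commits ahead of main
main is 18 commits ahead of feature

feature ahead: 21, main ahead: 18


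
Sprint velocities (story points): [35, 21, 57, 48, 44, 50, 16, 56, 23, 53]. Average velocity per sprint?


Formula: Avg velocity = Total points / Number of sprints
Points: [35, 21, 57, 48, 44, 50, 16, 56, 23, 53]
Sum = 35 + 21 + 57 + 48 + 44 + 50 + 16 + 56 + 23 + 53 = 403
Avg velocity = 403 / 10 = 40.3 points/sprint

40.3 points/sprint


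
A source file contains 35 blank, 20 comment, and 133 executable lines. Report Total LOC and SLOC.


Total LOC = blank + comment + code
Total LOC = 35 + 20 + 133 = 188
SLOC (source only) = code = 133

Total LOC: 188, SLOC: 133


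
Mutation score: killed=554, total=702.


Mutation score = killed / total * 100
Mutation score = 554 / 702 * 100
Mutation score = 78.92%

78.92%


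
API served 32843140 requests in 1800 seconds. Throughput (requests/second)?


Formula: throughput = requests / seconds
throughput = 32843140 / 1800
throughput = 18246.19 requests/second

18246.19 requests/second


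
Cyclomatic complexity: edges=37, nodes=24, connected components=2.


Formula: V(G) = E - N + 2P
V(G) = 37 - 24 + 2*2
V(G) = 13 + 4
V(G) = 17

17


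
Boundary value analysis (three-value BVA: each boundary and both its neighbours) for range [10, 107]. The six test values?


Range: [10, 107]
Boundaries: just below min, min, min+1, max-1, max, just above max
Values: [9, 10, 11, 106, 107, 108]

[9, 10, 11, 106, 107, 108]


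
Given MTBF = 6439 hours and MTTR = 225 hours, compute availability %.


Availability = MTBF / (MTBF + MTTR)
Availability = 6439 / (6439 + 225)
Availability = 6439 / 6664
Availability = 96.6236%

96.6236%


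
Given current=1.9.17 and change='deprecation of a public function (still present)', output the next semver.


Current: 1.9.17
Change category: 'deprecation of a public function (still present)' → minor bump
SemVer rule: minor bump → increment MINOR, reset PATCH to 0 (MAJOR unchanged)
New: 1.10.0

1.10.0


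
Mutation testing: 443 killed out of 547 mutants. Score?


Mutation score = killed / total * 100
Mutation score = 443 / 547 * 100
Mutation score = 80.99%

80.99%


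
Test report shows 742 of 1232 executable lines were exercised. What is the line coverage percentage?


Coverage = covered / total * 100
Coverage = 742 / 1232 * 100
Coverage = 60.23%

60.23%


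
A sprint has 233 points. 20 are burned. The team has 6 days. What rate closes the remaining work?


Formula: Required rate = Remaining points / Days left
Remaining = 233 - 20 = 213 points
Required rate = 213 / 6 = 35.5 points/day

35.5 points/day


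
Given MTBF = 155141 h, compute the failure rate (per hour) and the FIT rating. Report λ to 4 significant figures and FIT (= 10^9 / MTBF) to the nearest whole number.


Formula: λ = 1 / MTBF; FIT = λ × 1e9 = 1e9 / MTBF
λ = 1 / 155141 ≈ 6.446e-06 failures/hour
FIT = 1e9 / 155141 ≈ 6446 failures per 1e9 hours (nearest whole number)

λ = 6.446e-06 /h, FIT = 6446


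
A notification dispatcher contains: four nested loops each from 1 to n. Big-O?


Reasoning: four levels of nesting
Complexity: O(n^4)

O(n^4)


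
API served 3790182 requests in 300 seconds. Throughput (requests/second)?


Formula: throughput = requests / seconds
throughput = 3790182 / 300
throughput = 12633.94 requests/second

12633.94 requests/second


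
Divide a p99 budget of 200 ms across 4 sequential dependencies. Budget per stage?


Formula: per_stage = total_budget / stages
per_stage = 200 / 4
per_stage = 50.0 ms

50.0 ms


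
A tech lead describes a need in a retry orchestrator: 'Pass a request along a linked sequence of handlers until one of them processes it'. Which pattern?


This matches the Chain of Responsibility pattern

Chain of Responsibility


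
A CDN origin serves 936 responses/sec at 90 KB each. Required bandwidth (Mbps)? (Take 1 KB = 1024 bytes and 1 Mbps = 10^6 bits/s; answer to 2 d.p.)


Formula: Mbps = payload_bytes * RPS * 8 / 1e6
Payload per request = 90 KB = 90 * 1024 = 92160 bytes
Total bytes/sec = 92160 * 936 = 86261760
Total bits/sec = 86261760 * 8 = 690094080
Mbps = 690094080 / 1e6 = 690.09

690.09 Mbps


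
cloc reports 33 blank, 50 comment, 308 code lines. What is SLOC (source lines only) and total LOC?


Total LOC = blank + comment + code
Total LOC = 33 + 50 + 308 = 391
SLOC (source only) = code = 308

Total LOC: 391, SLOC: 308


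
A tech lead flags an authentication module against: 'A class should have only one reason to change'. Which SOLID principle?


This describes the Single Responsibility Principle (SRP)

Single Responsibility Principle (SRP)


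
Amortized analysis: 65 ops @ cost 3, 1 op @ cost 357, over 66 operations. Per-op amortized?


Formula: Amortized cost = Total cost / Operations
Total cost = (65 * 3) + (1 * 357)
Total cost = 195 + 357 = 552
Amortized = 552 / 66 = 8.3636

8.3636


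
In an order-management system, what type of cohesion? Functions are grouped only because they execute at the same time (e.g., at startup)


Reasoning: Related by timing only
Type: Temporal cohesion

Temporal cohesion


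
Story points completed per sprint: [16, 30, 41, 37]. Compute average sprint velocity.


Formula: Avg velocity = Total points / Number of sprints
Points: [16, 30, 41, 37]
Sum = 16 + 30 + 41 + 37 = 124
Avg velocity = 124 / 4 = 31.0 points/sprint

31.0 points/sprint


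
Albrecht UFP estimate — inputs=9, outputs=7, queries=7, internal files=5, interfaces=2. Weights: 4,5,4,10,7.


UFP = EI*4 + EO*5 + EQ*4 + ILF*10 + EIF*7
UFP = 9*4 + 7*5 + 7*4 + 5*10 + 2*7
UFP = 36 + 35 + 28 + 50 + 14
UFP = 163

163


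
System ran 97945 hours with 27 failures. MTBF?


Formula: MTBF = Total operating time / Number of failures
MTBF = 97945 / 27
MTBF = 3627.59 hours

3627.59 hours


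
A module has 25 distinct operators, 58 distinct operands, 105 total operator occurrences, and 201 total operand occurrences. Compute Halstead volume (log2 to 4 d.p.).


Formula: V = N * log2(η), where N = N1 + N2 and η = η1 + η2
η = 25 + 58 = 83
N = 105 + 201 = 306
log2(83) ≈ 6.3750
V = 306 * 6.3750 = 1950.75

1950.75


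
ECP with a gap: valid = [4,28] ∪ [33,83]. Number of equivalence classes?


Valid ranges: [4,28] and [33,83]
Class 1: x < 4 — invalid
Class 2: 4 ≤ x ≤ 28 — valid
Class 3: 28 < x < 33 — invalid (gap between ranges)
Class 4: 33 ≤ x ≤ 83 — valid
Class 5: x > 83 — invalid
Total equivalence classes: 5

5 equivalence classes


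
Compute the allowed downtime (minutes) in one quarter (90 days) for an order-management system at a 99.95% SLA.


Formula: allowed downtime = period * (100 - SLA) / 100
Period (quarter (90 days)) = 129600 minutes
Unavailability fraction = (100 - 99.95) / 100
Allowed downtime = 129600 * (100 - 99.95) / 100
Allowed downtime = 64.8 minutes

64.8 minutes


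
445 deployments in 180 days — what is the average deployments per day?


Formula: deployments per day = releases / days
= 445 / 180
= 2.472 deploys/day
(equivalently, 17.31 deploys/week)

2.472 deploys/day


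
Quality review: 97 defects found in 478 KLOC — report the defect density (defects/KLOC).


Defect density = defects / KLOC
Defect density = 97 / 478
Defect density = 0.203 defects/KLOC

0.203 defects/KLOC


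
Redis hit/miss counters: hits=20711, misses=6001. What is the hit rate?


Formula: hit rate = hits / (hits + misses) * 100
hit rate = 20711 / (20711 + 6001) * 100
hit rate = 20711 / 26712 * 100
hit rate = 77.53%

77.53%


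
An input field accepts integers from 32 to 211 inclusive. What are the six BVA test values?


Range: [32, 211]
Boundaries: just below min, min, min+1, max-1, max, just above max
Values: [31, 32, 33, 210, 211, 212]

[31, 32, 33, 210, 211, 212]


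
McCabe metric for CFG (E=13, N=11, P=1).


Formula: V(G) = E - N + 2P
V(G) = 13 - 11 + 2*1
V(G) = 2 + 2
V(G) = 4

4


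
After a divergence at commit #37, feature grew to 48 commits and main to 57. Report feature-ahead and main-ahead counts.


Common ancestor: commit #37
feature commits after divergence: 48 - 37 = 11
main commits after divergence: 57 - 37 = 20
feature is 11 commits ahead of main
main is 20 commits ahead of feature

feature ahead: 11, main ahead: 20


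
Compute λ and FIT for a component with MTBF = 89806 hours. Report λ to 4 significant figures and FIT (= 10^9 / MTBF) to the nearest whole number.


Formula: λ = 1 / MTBF; FIT = λ × 1e9 = 1e9 / MTBF
λ = 1 / 89806 ≈ 1.114e-05 failures/hour
FIT = 1e9 / 89806 ≈ 11135 failures per 1e9 hours (nearest whole number)

λ = 1.114e-05 /h, FIT = 11135


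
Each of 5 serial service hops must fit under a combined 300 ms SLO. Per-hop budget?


Formula: per_stage = total_budget / stages
per_stage = 300 / 5
per_stage = 60.0 ms

60.0 ms


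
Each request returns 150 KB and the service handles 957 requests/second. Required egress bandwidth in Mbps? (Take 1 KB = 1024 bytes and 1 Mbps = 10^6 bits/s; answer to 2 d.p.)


Formula: Mbps = payload_bytes * RPS * 8 / 1e6
Payload per request = 150 KB = 150 * 1024 = 153600 bytes
Total bytes/sec = 153600 * 957 = 146995200
Total bits/sec = 146995200 * 8 = 1175961600
Mbps = 1175961600 / 1e6 = 1175.96

1175.96 Mbps


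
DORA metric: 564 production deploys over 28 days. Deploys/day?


Formula: deployments per day = releases / days
= 564 / 28
= 20.143 deploys/day
(equivalently, 141.0 deploys/week)

20.143 deploys/day


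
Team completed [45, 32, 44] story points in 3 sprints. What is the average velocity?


Formula: Avg velocity = Total points / Number of sprints
Points: [45, 32, 44]
Sum = 45 + 32 + 44 = 121
Avg velocity = 121 / 3 = 40.33 points/sprint

40.33 points/sprint


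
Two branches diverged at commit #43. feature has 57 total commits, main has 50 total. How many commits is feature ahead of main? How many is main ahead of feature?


Common ancestor: commit #43
feature commits after divergence: 57 - 43 = 14
main commits after divergence: 50 - 43 = 7
feature is 14 commits ahead of main
main is 7 commits ahead of feature

feature ahead: 14, main ahead: 7


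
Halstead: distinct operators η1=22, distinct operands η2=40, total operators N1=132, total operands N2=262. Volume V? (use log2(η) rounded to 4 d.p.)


Formula: V = N * log2(η), where N = N1 + N2 and η = η1 + η2
η = 22 + 40 = 62
N = 132 + 262 = 394
log2(62) ≈ 5.9542
V = 394 * 5.9542 = 2345.95

2345.95


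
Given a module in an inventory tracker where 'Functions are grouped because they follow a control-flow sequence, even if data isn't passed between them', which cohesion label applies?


Reasoning: Grouped by order of execution within a routine, not by data flow
Type: Procedural cohesion

Procedural cohesion


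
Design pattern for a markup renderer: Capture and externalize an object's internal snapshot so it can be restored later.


This matches the Memento pattern

Memento


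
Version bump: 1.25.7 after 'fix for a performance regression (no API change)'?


Current: 1.25.7
Change category: 'fix for a performance regression (no API change)' → patch bump
SemVer rule: patch bump → increment PATCH (MAJOR and MINOR unchanged)
New: 1.25.8

1.25.8


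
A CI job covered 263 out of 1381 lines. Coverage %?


Coverage = covered / total * 100
Coverage = 263 / 1381 * 100
Coverage = 19.04%

19.04%


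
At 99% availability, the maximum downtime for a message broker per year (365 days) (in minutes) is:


Formula: allowed downtime = period * (100 - SLA) / 100
Period (year (365 days)) = 525600 minutes
Unavailability fraction = (100 - 99.0) / 100
Allowed downtime = 525600 * (100 - 99.0) / 100
Allowed downtime = 5256.0 minutes

5256.0 minutes


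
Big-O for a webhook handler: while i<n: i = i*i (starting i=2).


Reasoning: squaring drives double-exponential growth; iterations ~ log log n
Complexity: O(log log n)

O(log log n)


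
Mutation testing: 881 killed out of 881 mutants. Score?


Mutation score = killed / total * 100
Mutation score = 881 / 881 * 100
Mutation score = 100.0%

100.0%


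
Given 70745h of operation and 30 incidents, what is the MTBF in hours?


Formula: MTBF = Total operating time / Number of failures
MTBF = 70745 / 30
MTBF = 2358.17 hours

2358.17 hours


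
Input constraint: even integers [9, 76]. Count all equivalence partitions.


Constraint: even integers in [9, 76]
Class 1: x < 9 — out-of-range invalid
Class 2: x in [9,76] but odd — wrong type invalid
Class 3: x in [9,76] and even — valid
Class 4: x > 76 — out-of-range invalid
Total equivalence classes: 4

4 equivalence classes


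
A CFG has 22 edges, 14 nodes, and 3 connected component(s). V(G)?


Formula: V(G) = E - N + 2P
V(G) = 22 - 14 + 2*3
V(G) = 8 + 6
V(G) = 14

14


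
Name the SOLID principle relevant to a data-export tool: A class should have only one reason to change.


This describes the Single Responsibility Principle (SRP)

Single Responsibility Principle (SRP)


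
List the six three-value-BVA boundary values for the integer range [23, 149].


Range: [23, 149]
Boundaries: just below min, min, min+1, max-1, max, just above max
Values: [22, 23, 24, 148, 149, 150]

[22, 23, 24, 148, 149, 150]


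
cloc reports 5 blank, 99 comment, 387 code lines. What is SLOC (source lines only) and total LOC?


Total LOC = blank + comment + code
Total LOC = 5 + 99 + 387 = 491
SLOC (source only) = code = 387

Total LOC: 491, SLOC: 387


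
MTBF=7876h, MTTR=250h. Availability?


Availability = MTBF / (MTBF + MTTR)
Availability = 7876 / (7876 + 250)
Availability = 7876 / 8126
Availability = 96.9235%

96.9235%


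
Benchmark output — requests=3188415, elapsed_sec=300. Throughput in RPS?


Formula: throughput = requests / seconds
throughput = 3188415 / 300
throughput = 10628.05 requests/second

10628.05 requests/second


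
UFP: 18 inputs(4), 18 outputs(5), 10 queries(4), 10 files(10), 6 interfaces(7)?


UFP = EI*4 + EO*5 + EQ*4 + ILF*10 + EIF*7
UFP = 18*4 + 18*5 + 10*4 + 10*10 + 6*7
UFP = 72 + 90 + 40 + 100 + 42
UFP = 344

344


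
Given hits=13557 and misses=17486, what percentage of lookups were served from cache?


Formula: hit rate = hits / (hits + misses) * 100
hit rate = 13557 / (13557 + 17486) * 100
hit rate = 13557 / 31043 * 100
hit rate = 43.67%

43.67%


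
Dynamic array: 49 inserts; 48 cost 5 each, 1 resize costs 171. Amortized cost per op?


Formula: Amortized cost = Total cost / Operations
Total cost = (48 * 5) + (1 * 171)
Total cost = 240 + 171 = 411
Amortized = 411 / 49 = 8.3878

8.3878


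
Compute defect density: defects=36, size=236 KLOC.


Defect density = defects / KLOC
Defect density = 36 / 236
Defect density = 0.153 defects/KLOC

0.153 defects/KLOC


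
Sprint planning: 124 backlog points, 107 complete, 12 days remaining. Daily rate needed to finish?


Formula: Required rate = Remaining points / Days left
Remaining = 124 - 107 = 17 points
Required rate = 17 / 12 = 1.42 points/day

1.42 points/day


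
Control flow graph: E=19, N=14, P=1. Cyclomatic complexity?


Formula: V(G) = E - N + 2P
V(G) = 19 - 14 + 2*1
V(G) = 5 + 2
V(G) = 7

7


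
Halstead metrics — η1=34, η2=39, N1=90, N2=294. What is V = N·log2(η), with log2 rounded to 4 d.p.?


Formula: V = N * log2(η), where N = N1 + N2 and η = η1 + η2
η = 34 + 39 = 73
N = 90 + 294 = 384
log2(73) ≈ 6.1898
V = 384 * 6.1898 = 2376.88

2376.88


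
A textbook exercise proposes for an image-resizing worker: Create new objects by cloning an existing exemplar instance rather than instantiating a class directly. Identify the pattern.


This matches the Prototype pattern

Prototype


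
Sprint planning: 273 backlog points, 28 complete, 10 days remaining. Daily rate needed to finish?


Formula: Required rate = Remaining points / Days left
Remaining = 273 - 28 = 245 points
Required rate = 245 / 10 = 24.5 points/day

24.5 points/day


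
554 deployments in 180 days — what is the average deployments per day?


Formula: deployments per day = releases / days
= 554 / 180
= 3.078 deploys/day
(equivalently, 21.54 deploys/week)

3.078 deploys/day


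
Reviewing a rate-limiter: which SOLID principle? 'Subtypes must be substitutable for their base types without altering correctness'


This describes the Liskov Substitution Principle (LSP)

Liskov Substitution Principle (LSP)


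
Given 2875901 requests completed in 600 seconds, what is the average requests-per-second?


Formula: throughput = requests / seconds
throughput = 2875901 / 600
throughput = 4793.17 requests/second

4793.17 requests/second


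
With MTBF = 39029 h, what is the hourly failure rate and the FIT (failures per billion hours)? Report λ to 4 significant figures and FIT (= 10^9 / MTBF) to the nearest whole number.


Formula: λ = 1 / MTBF; FIT = λ × 1e9 = 1e9 / MTBF
λ = 1 / 39029 ≈ 2.562e-05 failures/hour
FIT = 1e9 / 39029 ≈ 25622 failures per 1e9 hours (nearest whole number)

λ = 2.562e-05 /h, FIT = 25622


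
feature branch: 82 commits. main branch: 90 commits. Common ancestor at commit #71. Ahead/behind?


Common ancestor: commit #71
feature commits after divergence: 82 - 71 = 11
main commits after divergence: 90 - 71 = 19
feature is 11 commits ahead of main
main is 19 commits ahead of feature

feature ahead: 11, main ahead: 19


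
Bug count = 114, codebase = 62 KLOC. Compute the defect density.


Defect density = defects / KLOC
Defect density = 114 / 62
Defect density = 1.839 defects/KLOC

1.839 defects/KLOC


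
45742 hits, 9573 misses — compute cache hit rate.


Formula: hit rate = hits / (hits + misses) * 100
hit rate = 45742 / (45742 + 9573) * 100
hit rate = 45742 / 55315 * 100
hit rate = 82.69%

82.69%


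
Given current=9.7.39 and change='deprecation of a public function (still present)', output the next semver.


Current: 9.7.39
Change category: 'deprecation of a public function (still present)' → minor bump
SemVer rule: minor bump → increment MINOR, reset PATCH to 0 (MAJOR unchanged)
New: 9.8.0

9.8.0


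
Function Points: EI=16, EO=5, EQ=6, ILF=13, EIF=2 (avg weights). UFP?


UFP = EI*4 + EO*5 + EQ*4 + ILF*10 + EIF*7
UFP = 16*4 + 5*5 + 6*4 + 13*10 + 2*7
UFP = 64 + 25 + 24 + 130 + 14
UFP = 257

257


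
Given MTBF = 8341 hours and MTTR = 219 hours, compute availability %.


Availability = MTBF / (MTBF + MTTR)
Availability = 8341 / (8341 + 219)
Availability = 8341 / 8560
Availability = 97.4416%

97.4416%


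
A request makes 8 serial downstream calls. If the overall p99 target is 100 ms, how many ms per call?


Formula: per_stage = total_budget / stages
per_stage = 100 / 8
per_stage = 12.5 ms

12.5 ms


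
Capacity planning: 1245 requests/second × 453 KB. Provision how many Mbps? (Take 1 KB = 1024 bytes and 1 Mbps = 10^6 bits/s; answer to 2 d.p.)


Formula: Mbps = payload_bytes * RPS * 8 / 1e6
Payload per request = 453 KB = 453 * 1024 = 463872 bytes
Total bytes/sec = 463872 * 1245 = 577520640
Total bits/sec = 577520640 * 8 = 4620165120
Mbps = 4620165120 / 1e6 = 4620.17

4620.17 Mbps


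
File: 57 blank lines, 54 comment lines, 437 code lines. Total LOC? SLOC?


Total LOC = blank + comment + code
Total LOC = 57 + 54 + 437 = 548
SLOC (source only) = code = 437

Total LOC: 548, SLOC: 437


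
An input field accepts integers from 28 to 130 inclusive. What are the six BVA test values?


Range: [28, 130]
Boundaries: just below min, min, min+1, max-1, max, just above max
Values: [27, 28, 29, 129, 130, 131]

[27, 28, 29, 129, 130, 131]


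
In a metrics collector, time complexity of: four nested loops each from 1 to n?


Reasoning: four levels of nesting
Complexity: O(n^4)

O(n^4)


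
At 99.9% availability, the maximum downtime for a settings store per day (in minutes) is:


Formula: allowed downtime = period * (100 - SLA) / 100
Period (day) = 1440 minutes
Unavailability fraction = (100 - 99.9) / 100
Allowed downtime = 1440 * (100 - 99.9) / 100
Allowed downtime = 1.44 minutes

1.44 minutes
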